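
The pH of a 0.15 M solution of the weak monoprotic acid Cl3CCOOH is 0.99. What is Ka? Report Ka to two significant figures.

[H+] = 10^(-0.99) = 1.02 × 10^-1 M
At equilibrium [HA] = 0.15 − 1.02 × 10^-1 = 4.80 × 10^-2 M
Ka = [H+][A-]/[HA] = (1.02 × 10^-1)² / 4.80 × 10^-2 = 2.2 × 10^-1

Ka = 2.2 × 10^-1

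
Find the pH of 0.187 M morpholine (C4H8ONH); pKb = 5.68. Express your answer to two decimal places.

C4H8ONH + H2O ⇌ C4H8ONH2+ + OH-
Kb = 10^(−5.68) = 2.09 × 10^-6
Let x = [OH-] at equilibrium. Kb = x²/(0.187 − x).
Since Kb ≪ C₀, x ≈ √(Kb·C₀) = 6.25 × 10^-4 M.
pOH = 3.20, so pH = 14.00 − pOH = 10.80

pH = 10.80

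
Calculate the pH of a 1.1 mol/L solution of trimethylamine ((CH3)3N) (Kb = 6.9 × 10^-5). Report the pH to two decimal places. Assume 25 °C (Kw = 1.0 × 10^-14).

pH = 11.94

(CH3)3N + H2O ⇌ (CH3)3NH+ + OH-
Let x = [OH-] at equilibrium. Kb = x²/(1.1 − x).
Since Kb ≪ C₀, x ≈ √(Kb·C₀) = 8.71 × 10^-3 M.
pOH = 2.06, so pH = 14.00 − pOH = 11.94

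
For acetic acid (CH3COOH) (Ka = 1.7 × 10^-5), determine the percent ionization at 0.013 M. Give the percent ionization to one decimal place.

CH3COOH ⇌ CH3COO- + H+; let x = [H+] at equilibrium.
x ≈ √(Ka·C₀) = √(1.7 × 10^-5 × 0.013) = 4.70 × 10^-4 M
% ionization = x/C₀ × 100% = 4.70 × 10^-4/0.013 × 100% = 3.6%

3.6%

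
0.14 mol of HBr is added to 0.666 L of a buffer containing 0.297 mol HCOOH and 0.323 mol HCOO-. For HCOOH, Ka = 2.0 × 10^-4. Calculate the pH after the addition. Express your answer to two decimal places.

Added H+ converts HCOO- to HCOOH: HCOOH → 0.437 mol, HCOO- → 0.183 mol.
pKa = −log(2.0 × 10^-4) = 3.699
pH = pKa + log([A⁻]/[HA]) = 3.699 + log(0.183/0.437) = 3.699 -0.378

pH = 3.32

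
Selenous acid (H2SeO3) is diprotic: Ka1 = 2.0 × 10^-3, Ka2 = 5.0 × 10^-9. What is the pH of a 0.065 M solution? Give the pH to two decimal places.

pH = 1.98

Ka1 ≫ Ka2, so treat the first dissociation as the only significant source of H+.
Ka1 = x²/(0.065 − x) = 2.0 × 10^-3
Solving the quadratic: x = (−Ka1 + √(Ka1² + 4·Ka1·C₀))/2 = 1.04 × 10^-2 M
pH = −log(1.04 × 10^-2) = 1.98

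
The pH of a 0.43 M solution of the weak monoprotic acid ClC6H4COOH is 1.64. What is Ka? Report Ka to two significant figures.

Ka = 1.3 × 10^-3

[H+] = 10^(-1.64) = 2.29 × 10^-2 M
At equilibrium [HA] = 0.43 − 2.29 × 10^-2 = 4.07 × 10^-1 M
Ka = [H+][A-]/[HA] = (2.29 × 10^-2)² / 4.07 × 10^-1 = 1.3 × 10^-3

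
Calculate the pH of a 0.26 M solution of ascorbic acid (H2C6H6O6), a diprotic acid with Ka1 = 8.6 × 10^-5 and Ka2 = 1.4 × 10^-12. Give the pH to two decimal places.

pH = 2.33

Since Ka1 ≫ Ka2, the first ionization dominates [H+].
Ka1 = x²/(0.26 − x) = 8.6 × 10^-5
x ≈ √(8.6 × 10^-5 × 0.26) = 4.73 × 10^-3 M
pH = −log(4.73 × 10^-3) = 2.33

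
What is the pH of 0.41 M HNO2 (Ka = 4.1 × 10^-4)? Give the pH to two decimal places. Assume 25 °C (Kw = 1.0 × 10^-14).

HNO2 ⇌ NO2- + H+
Ka = x²/(0.41 − x) = 4.1 × 10^-4
Neglecting x in the denominator: x = √(4.1 × 10^-4 × 0.41) = 1.30 × 10^-2 M
Check: 3.2% ionized — well under 5%, approximation valid.
pH = −log(1.30 × 10^-2) = 1.89

pH = 1.89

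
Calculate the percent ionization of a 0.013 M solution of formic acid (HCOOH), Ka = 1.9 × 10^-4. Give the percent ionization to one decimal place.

11.4%

HCOOH ⇌ HCOO- + H+; let x = [H+] at equilibrium.
Ka = x²/(C₀ − x); solving the quadratic gives x = 1.48 × 10^-3 M.
% ionization = x/C₀ × 100% = 1.48 × 10^-3/0.013 × 100% = 11.4%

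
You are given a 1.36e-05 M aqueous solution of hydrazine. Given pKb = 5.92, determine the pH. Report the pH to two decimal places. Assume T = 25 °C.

N2H4 + H2O ⇌ N2H5+ + OH-
Kb = 10^(−5.92) = 1.20 × 10^-6
From the ICE table, Kb = x²/(1.36e-05 − x) = 1.20 × 10^-6.
The 5% rule fails; solving x² + Kb·x − Kb·C₀ = 0 exactly:
x = (−Kb + √(Kb² + 4·Kb·C₀))/2 = 3.48 × 10^-6 M
pOH = 5.46, so pH = 14.00 − pOH = 8.54

pH = 8.54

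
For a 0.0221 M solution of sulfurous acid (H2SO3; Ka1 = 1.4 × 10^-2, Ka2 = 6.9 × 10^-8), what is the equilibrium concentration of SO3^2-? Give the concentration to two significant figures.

6.9 × 10^-8 M

First ionization gives [H+] ≈ [HSO3-] = 1.19 × 10^-2 M.
Second step: Ka2 = [H+][SO3^2-]/[HSO3-] ≈ [SO3^2-] (since [H+] ≈ [HSO3-]).
So [SO3^2-] ≈ Ka2.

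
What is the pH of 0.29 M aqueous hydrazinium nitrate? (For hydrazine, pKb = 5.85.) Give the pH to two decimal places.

pH = 4.34

N2H5+ is the conjugate acid of the weak base N2H4.
Kb = 10^(−5.85) = 1.41 × 10^-6
Ka = Kw/Kb = 1.0×10^-14 / 1.41 × 10^-6 = 7.09 × 10^-9
Ka = [H+]²/(0.29 − [H+]) = 7.09 × 10^-9
Neglecting [H+] in the denominator: [H+] = √(7.09 × 10^-9 × 0.29) = 4.53 × 10^-5 M
pH = −log[H+] = −log(4.53 × 10^-5) = 4.34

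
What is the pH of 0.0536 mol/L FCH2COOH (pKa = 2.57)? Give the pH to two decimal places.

pH = 1.97

FCH2COOH ⇌ FCH2COO- + H+
Ka = 10^(−2.57) = 2.69 × 10^-3
Ka = [H+]²/(0.0536 − [H+]) = 2.69 × 10^-3
Here C₀/Ka ≈ 19.9, so the small-[H+] approximation fails. Use the quadratic:
[H+] = (−Ka + √(Ka² + 4·Ka·C₀))/2 = 1.07 × 10^-2 M
pH = −log(1.07 × 10^-2) = 1.97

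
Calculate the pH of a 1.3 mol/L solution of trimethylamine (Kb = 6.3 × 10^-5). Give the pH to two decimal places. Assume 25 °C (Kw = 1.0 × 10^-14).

(CH3)3N + H2O ⇌ (CH3)3NH+ + OH-
Let x = [OH-] at equilibrium. Kb = x²/(1.3 − x).
Assume x ≪ 1.3: x ≈ √(6.3 × 10^-5 × 1.3) = 9.05 × 10^-3 M
(x/C₀ = 0.7% < 5%, so the approximation holds.)
pOH = 2.04, so pH = 14.00 − pOH = 11.96

pH = 11.96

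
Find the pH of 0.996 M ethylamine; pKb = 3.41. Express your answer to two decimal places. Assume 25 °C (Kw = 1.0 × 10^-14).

pH = 12.29

C2H5NH2 + H2O ⇌ C2H5NH3+ + OH-
Kb = 10^(−3.41) = 3.89 × 10^-4
From the ICE table, Kb = x²/(0.996 − x) = 3.89 × 10^-4.
Since Kb ≪ C₀, x ≈ √(Kb·C₀) = 1.97 × 10^-2 M.
Check: 2% ionized — well under 5%, approximation valid.
pOH = 1.71, so pH = 14.00 − pOH = 12.29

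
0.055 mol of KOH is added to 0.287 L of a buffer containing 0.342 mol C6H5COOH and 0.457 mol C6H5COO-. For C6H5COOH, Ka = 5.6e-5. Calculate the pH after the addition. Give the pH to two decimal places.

OH- converts C6H5COOH to C6H5COO-: C6H5COOH → 0.287 mol, C6H5COO- → 0.512 mol.
pKa = −log(5.6 × 10^-5) = 4.252
pH = pKa + log([A⁻]/[HA]) = 4.252 + log(0.512/0.287) = 4.252 +0.251

pH = 4.50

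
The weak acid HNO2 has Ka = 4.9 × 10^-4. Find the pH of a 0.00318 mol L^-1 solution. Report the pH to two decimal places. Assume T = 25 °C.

pH = 2.99

HNO2 ⇌ NO2- + H+
From the ICE table, Ka = x²/(0.00318 − x) = 4.9 × 10^-4.
The 5% rule fails; solving x² + Ka·x − Ka·C₀ = 0 exactly:
x = (−Ka + √(Ka² + 4·Ka·C₀))/2 = 1.03 × 10^-3 M
pH = −log(1.03 × 10^-3) = 2.99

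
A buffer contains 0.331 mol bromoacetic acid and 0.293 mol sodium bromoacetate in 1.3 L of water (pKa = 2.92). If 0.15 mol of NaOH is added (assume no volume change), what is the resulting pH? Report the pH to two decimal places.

OH- converts BrCH2COOH to BrCH2COO-: BrCH2COOH → 0.181 mol, BrCH2COO- → 0.443 mol.
pH = pKa + log(n_BrCH2COO-/n_BrCH2COOH) = 2.92 + log(0.443/0.181) = 2.92 + (+0.389)

pH = 3.31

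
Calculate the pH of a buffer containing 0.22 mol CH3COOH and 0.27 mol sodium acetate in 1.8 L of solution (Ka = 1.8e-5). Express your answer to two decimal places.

pKa = −log(1.8 × 10^-5) = 4.745
Henderson–Hasselbalch: pH = pKa + log([CH3COO-]/[CH3COOH]) = 4.745 + log(0.27/0.22)
pH = 4.745 + (+0.089) = 4.83

pH = 4.83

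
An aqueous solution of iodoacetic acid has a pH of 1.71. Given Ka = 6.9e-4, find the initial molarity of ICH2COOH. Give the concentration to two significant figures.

[H+] = 10^(-1.71) = 1.95 × 10^-2 M = x
Ka = x²/(C₀ − x) ⇒ C₀ = x + x²/Ka
C₀ = 1.95 × 10^-2 + (1.95 × 10^-2)²/(6.9 × 10^-4) = 5.71 × 10^-1 M

C₀ = 5.7 × 10^-1 M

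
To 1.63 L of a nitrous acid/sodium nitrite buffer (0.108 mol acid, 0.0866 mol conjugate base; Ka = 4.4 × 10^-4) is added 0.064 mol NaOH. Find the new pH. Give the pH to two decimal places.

pH = 3.89

After neutralization: n(HNO2) = 0.044 mol, n(NO2-) = 0.151 mol.
pKa = −log(4.4 × 10^-4) = 3.357
pH = pKa + log([A⁻]/[HA]) = 3.357 + log(0.151/0.044) = 3.357 +0.536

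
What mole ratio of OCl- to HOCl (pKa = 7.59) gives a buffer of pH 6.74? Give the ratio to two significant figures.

pH = pKa + log(r) ⇒ log(r) = 6.74 − 7.59 = -0.85
r = [OCl-]/[HOCl] = 10^(-0.85) = 0.141

ratio = 0.14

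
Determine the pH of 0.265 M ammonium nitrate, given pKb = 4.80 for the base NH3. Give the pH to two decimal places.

NH4+ is the conjugate acid of the weak base NH3.
Kb = 10^(−4.80) = 1.58 × 10^-5
Ka = Kw/Kb = 1.0×10^-14 / 1.58 × 10^-5 = 6.33 × 10^-10
From the ICE table, Ka = x²/(0.265 − x) = 6.33 × 10^-10.
Assume x ≪ 0.265: x ≈ √(6.33 × 10^-10 × 0.265) = 1.30 × 10^-5 M
pH = −log[H+] = −log(1.30 × 10^-5) = 4.89

pH = 4.89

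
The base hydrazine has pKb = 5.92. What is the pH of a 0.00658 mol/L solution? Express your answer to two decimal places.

pH = 9.95

N2H4 + H2O ⇌ N2H5+ + OH-
Kb = 10^(−5.92) = 1.20 × 10^-6
Kb = [OH-]²/(0.00658 − [OH-]) = 1.20 × 10^-6
Assume [OH-] ≪ 0.00658: [OH-] ≈ √(1.20 × 10^-6 × 0.00658) = 8.89 × 10^-5 M
Check: 1.4% ionized — well under 5%, approximation valid.
pOH = 4.05, so pH = 14.00 − pOH = 9.95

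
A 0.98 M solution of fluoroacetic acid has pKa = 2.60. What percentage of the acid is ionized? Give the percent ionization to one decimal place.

4.9%

FCH2COOH ⇌ FCH2COO- + H+; let x = [H+] at equilibrium.
Ka = 10^(−2.60) = 2.51 × 10^-3
Ka = x²/(C₀ − x); solving the quadratic gives x = 4.84 × 10^-2 M.
% ionization = x/C₀ × 100% = 4.84 × 10^-2/0.98 × 100% = 4.9%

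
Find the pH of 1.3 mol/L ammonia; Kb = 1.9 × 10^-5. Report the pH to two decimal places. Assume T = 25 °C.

pH = 11.70

NH3 + H2O ⇌ NH4+ + OH-
Let x = [OH-] at equilibrium. Kb = x²/(1.3 − x).
Neglecting x in the denominator: x = √(1.9 × 10^-5 × 1.3) = 4.97 × 10^-3 M
(x/C₀ = 0.38% < 5%, so the approximation holds.)
pOH = −log(4.97 × 10^-3) = 2.30; pH = 14.00 − 2.30 = 11.70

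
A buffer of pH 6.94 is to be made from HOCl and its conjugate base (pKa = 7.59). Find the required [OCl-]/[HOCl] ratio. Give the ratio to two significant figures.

pH = pKa + log(r) ⇒ log(r) = 6.94 − 7.59 = -0.65
r = [OCl-]/[HOCl] = 10^(-0.65) = 0.224

ratio = 0.22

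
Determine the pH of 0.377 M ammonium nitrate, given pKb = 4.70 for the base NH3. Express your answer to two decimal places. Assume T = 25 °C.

pH = 4.86

NH4+ is the conjugate acid of the weak base NH3.
Kb = 10^(−4.70) = 2.00 × 10^-5
Ka = Kw/Kb = 1.0×10^-14 / 2.00 × 10^-5 = 5.00 × 10^-10
Ka = [H+]²/(0.377 − [H+]) = 5.00 × 10^-10
Neglecting [H+] in the denominator: [H+] = √(5.00 × 10^-10 × 0.377) = 1.37 × 10^-5 M
pH = −log(1.37 × 10^-5) = 4.86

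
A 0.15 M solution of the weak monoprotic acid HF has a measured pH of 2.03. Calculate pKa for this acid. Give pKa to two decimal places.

[H+] = 10^(-2.03) = 9.33 × 10^-3 M
At equilibrium [HA] = 0.15 − 9.33 × 10^-3 = 1.41 × 10^-1 M
Ka = [H+][A-]/[HA] = (9.33 × 10^-3)² / 1.41 × 10^-1 = 6.17 × 10^-4
pKa = -log(6.17 × 10^-4) = 3.21

pKa = 3.21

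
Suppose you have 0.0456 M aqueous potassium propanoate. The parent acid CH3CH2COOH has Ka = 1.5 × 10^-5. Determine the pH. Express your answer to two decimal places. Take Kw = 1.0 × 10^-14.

CH3CH2COO- is the conjugate base of the weak acid CH3CH2COOH.
Kb = Kw/Ka = 1.0×10^-14 / 1.5 × 10^-5 = 6.67 × 10^-10
Let x = [OH-] at equilibrium. Kb = x²/(0.0456 − x).
Neglecting x in the denominator: x = √(6.67 × 10^-10 × 0.0456) = 5.51 × 10^-6 M
pOH = 5.26, so pH = 14.00 − pOH = 8.74

pH = 8.74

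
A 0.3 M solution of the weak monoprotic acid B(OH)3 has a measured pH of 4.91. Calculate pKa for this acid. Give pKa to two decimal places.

pKa = 9.30

[H+] = 10^(-4.91) = 1.23 × 10^-5 M
At equilibrium [HA] = 0.3 − 1.23 × 10^-5 = 3.00 × 10^-1 M
Ka = [H+][A-]/[HA] = (1.23 × 10^-5)² / 3.00 × 10^-1 = 5.04 × 10^-10
pKa = -log(5.04 × 10^-10) = 9.30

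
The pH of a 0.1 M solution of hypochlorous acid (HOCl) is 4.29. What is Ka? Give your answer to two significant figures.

Ka = 2.6 × 10^-8

[H+] = 10^(-4.29) = 5.13 × 10^-5 M
At equilibrium [HA] = 0.1 − 5.13 × 10^-5 = 9.99 × 10^-2 M
Ka = [H+][A-]/[HA] = (5.13 × 10^-5)² / 9.99 × 10^-2 = 2.6 × 10^-8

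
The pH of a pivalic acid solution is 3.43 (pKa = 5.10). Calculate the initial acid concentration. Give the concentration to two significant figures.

C₀ = 1.8 × 10^-2 M

[H+] = 10^(-3.43) = 3.72 × 10^-4 M = x
Ka = 10^(−5.10) = 7.94 × 10^-6
Ka = x²/(C₀ − x) ⇒ C₀ = x + x²/Ka
C₀ = 3.72 × 10^-4 + (3.72 × 10^-4)²/(7.94 × 10^-6) = 1.78 × 10^-2 M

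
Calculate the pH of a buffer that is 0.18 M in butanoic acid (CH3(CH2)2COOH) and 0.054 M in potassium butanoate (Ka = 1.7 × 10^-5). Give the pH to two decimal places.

pKa = −log(1.7 × 10^-5) = 4.770
Henderson–Hasselbalch: pH = pKa + log([CH3(CH2)2COO-]/[CH3(CH2)2COOH]) = 4.770 + log(0.054/0.18)
pH = 4.770 + (-0.523) = 4.25

pH = 4.25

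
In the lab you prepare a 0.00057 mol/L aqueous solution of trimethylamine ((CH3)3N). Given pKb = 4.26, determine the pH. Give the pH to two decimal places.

(CH3)3N + H2O ⇌ (CH3)3NH+ + OH-
Kb = 10^(−4.26) = 5.50 × 10^-5
From the ICE table, Kb = x²/(0.00057 − x) = 5.50 × 10^-5.
x is not negligible relative to C₀; solve x² + 5.5e-05·x − 3.13e-08 = 0.
x = [−5.5e-05 + √(5.5e-05² + 1.25e-07)]/2 = 1.52 × 10^-4 M
pOH = 3.82, so pH = 14.00 − pOH = 10.18

pH = 10.18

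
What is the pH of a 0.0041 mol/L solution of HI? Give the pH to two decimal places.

HI is a strong acid and dissociates completely, so [H+] = 0.0041 M.
pH = -log(0.0041) = 2.39

pH = 2.39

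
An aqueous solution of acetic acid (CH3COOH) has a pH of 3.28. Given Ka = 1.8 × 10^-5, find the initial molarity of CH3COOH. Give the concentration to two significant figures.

C₀ = 1.6 × 10^-2 M

[H+] = 10^(-3.28) = 5.25 × 10^-4 M = x
Ka = x²/(C₀ − x) ⇒ C₀ = x + x²/Ka
C₀ = 5.25 × 10^-4 + (5.25 × 10^-4)²/(1.8 × 10^-5) = 1.58 × 10^-2 M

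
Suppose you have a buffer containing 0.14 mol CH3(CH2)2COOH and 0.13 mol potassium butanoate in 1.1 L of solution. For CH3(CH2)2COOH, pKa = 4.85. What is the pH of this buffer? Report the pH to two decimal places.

pH = 4.82

Henderson–Hasselbalch: pH = pKa + log([CH3(CH2)2COO-]/[CH3(CH2)2COOH]) = 4.85 + log(0.13/0.14)
pH = 4.85 + (-0.032) = 4.82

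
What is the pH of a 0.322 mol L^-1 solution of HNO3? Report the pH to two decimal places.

HNO3 is a strong acid and dissociates completely, so [H+] = 0.322 M.
pH = -log(0.322) = 0.49

pH = 0.49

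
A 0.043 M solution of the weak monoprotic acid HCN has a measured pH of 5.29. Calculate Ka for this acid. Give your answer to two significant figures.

[H+] = 10^(-5.29) = 5.13 × 10^-6 M
At equilibrium [HA] = 0.043 − 5.13 × 10^-6 = 4.30 × 10^-2 M
Ka = [H+][A-]/[HA] = (5.13 × 10^-6)² / 4.30 × 10^-2 = 6.1 × 10^-10

Ka = 6.1 × 10^-10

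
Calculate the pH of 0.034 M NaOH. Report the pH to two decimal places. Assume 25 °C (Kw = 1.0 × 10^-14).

NaOH is a strong base; [OH-] = 0.034 M.
pOH = -log(0.034) = 1.47
pH = 14.00 - 1.47 = 12.53

pH = 12.53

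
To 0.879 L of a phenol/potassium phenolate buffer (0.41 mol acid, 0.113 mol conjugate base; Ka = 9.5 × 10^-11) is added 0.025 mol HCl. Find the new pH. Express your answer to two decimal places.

pH = 9.33

Added H+ converts C6H5O- to C6H5OH: C6H5OH → 0.435 mol, C6H5O- → 0.088 mol.
pKa = −log(9.5 × 10^-11) = 10.022
pH = pKa + log([A⁻]/[HA]) = 10.022 + log(0.088/0.435) = 10.022 -0.694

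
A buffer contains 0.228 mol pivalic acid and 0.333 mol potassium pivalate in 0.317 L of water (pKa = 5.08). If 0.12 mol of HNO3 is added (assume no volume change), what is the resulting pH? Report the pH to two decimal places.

After neutralization: n((CH3)3CCOOH) = 0.348 mol, n((CH3)3CCOO-) = 0.213 mol.
pH = pKa + log(n_(CH3)3CCOO-/n_(CH3)3CCOOH) = 5.08 + log(0.213/0.348) = 5.08 + (-0.213)

pH = 4.87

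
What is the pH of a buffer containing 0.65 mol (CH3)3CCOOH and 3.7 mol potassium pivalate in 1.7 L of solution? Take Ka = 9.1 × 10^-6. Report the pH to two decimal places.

pKa = −log(9.1 × 10^-6) = 5.041
pH = pKa + log([A⁻]/[HA]) = 5.041 + log(3.7/0.65)
pH = 5.041 + (+0.755) = 5.80

pH = 5.80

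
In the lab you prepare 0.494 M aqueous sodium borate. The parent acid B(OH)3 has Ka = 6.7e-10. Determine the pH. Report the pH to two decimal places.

B(OH)4- is the conjugate base of the weak acid B(OH)3.
Kb = Kw/Ka = 1.0×10^-14 / 6.7 × 10^-10 = 1.49 × 10^-5
Kb = [OH-]²/(0.494 − [OH-]) = 1.49 × 10^-5
Since Kb ≪ C₀, [OH-] ≈ √(Kb·C₀) = 2.71 × 10^-3 M.
([OH-]/C₀ = 0.55% < 5%, so the approximation holds.)
pOH = −log(2.71 × 10^-3) = 2.57; pH = 14.00 − 2.57 = 11.43

pH = 11.43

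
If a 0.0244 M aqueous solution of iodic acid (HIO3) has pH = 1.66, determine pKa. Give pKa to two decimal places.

[H+] = 10^(-1.66) = 2.19 × 10^-2 M
At equilibrium [HA] = 0.0244 − 2.19 × 10^-2 = 2.50 × 10^-3 M
Ka = [H+][A-]/[HA] = (2.19 × 10^-2)² / 2.50 × 10^-3 = 1.92 × 10^-1
pKa = -log(1.92 × 10^-1) = 0.72

pKa = 0.72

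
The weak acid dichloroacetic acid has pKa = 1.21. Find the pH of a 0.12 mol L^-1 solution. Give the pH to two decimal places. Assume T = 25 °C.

Cl2CHCOOH ⇌ Cl2CHCOO- + H+
Ka = 10^(−1.21) = 6.17 × 10^-2
From the ICE table, Ka = [H+]²/(0.12 − [H+]) = 6.17 × 10^-2.
[H+] is not negligible relative to C₀; solve [H+]² + 0.0617·[H+] − 0.0074 = 0.
[H+] = [−0.0617 + √(0.0617² + 0.0296)]/2 = 6.06 × 10^-2 M
pH = −log(6.06 × 10^-2) = 1.22

pH = 1.22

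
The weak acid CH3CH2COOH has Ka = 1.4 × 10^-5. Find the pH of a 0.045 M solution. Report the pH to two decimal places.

CH3CH2COOH ⇌ CH3CH2COO- + H+
From the ICE table, Ka = [H+]²/(0.045 − [H+]) = 1.4 × 10^-5.
Neglecting [H+] in the denominator: [H+] = √(1.4 × 10^-5 × 0.045) = 7.94 × 10^-4 M
pH = −log[H+] = −log(7.94 × 10^-4) = 3.10

pH = 3.10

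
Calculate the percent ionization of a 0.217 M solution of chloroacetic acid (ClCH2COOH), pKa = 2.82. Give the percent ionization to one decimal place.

ClCH2COOH ⇌ ClCH2COO- + H+; let x = [H+] at equilibrium.
Ka = 10^(−2.82) = 1.51 × 10^-3
Ka = x²/(C₀ − x); solving the quadratic gives x = 1.74 × 10^-2 M.
Fraction ionized = 1.74 × 10^-2 / 0.217 = 0.0802 → 8.0%

8.0%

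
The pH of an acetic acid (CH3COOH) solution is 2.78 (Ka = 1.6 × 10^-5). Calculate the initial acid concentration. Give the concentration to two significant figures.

C₀ = 1.7 × 10^-1 M

[H+] = 10^(-2.78) = 1.66 × 10^-3 M = x
Ka = x²/(C₀ − x) ⇒ C₀ = x + x²/Ka
C₀ = 1.66 × 10^-3 + (1.66 × 10^-3)²/(1.6 × 10^-5) = 1.74 × 10^-1 M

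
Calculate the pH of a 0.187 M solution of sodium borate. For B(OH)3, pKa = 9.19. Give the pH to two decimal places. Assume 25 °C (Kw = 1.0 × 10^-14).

pH = 11.23

B(OH)4- is the conjugate base of the weak acid B(OH)3.
Ka = 10^(−9.19) = 6.46 × 10^-10
Kb = Kw/Ka = 1.0×10^-14 / 6.46 × 10^-10 = 1.55 × 10^-5
Let x = [OH-] at equilibrium. Kb = x²/(0.187 − x).
Since Kb ≪ C₀, x ≈ √(Kb·C₀) = 1.70 × 10^-3 M.
Check: 0.91% ionized — well under 5%, approximation valid.
pOH = 2.77, so pH = 14.00 − pOH = 11.23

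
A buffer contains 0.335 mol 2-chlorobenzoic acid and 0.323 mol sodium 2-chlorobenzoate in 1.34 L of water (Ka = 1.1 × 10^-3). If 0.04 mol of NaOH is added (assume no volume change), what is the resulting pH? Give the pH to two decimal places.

OH- converts ClC6H4COOH to ClC6H4COO-: ClC6H4COOH → 0.295 mol, ClC6H4COO- → 0.363 mol.
pKa = −log(1.1 × 10^-3) = 2.959
Henderson–Hasselbalch with mole ratio 0.363/0.295: pH = 2.959 + (+0.090)

pH = 3.05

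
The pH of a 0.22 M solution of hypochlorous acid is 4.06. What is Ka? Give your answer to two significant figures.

[H+] = 10^(-4.06) = 8.71 × 10^-5 M
At equilibrium [HA] = 0.22 − 8.71 × 10^-5 = 2.20 × 10^-1 M
Ka = [H+][A-]/[HA] = (8.71 × 10^-5)² / 2.20 × 10^-1 = 3.4 × 10^-8

Ka = 3.4 × 10^-8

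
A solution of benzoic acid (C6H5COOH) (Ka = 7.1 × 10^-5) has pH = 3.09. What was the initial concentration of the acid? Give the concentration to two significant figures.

C₀ = 1.0 × 10^-2 M

[H+] = 10^(-3.09) = 8.13 × 10^-4 M = x
Ka = x²/(C₀ − x) ⇒ C₀ = x + x²/Ka
C₀ = 8.13 × 10^-4 + (8.13 × 10^-4)²/(7.1 × 10^-5) = 1.01 × 10^-2 M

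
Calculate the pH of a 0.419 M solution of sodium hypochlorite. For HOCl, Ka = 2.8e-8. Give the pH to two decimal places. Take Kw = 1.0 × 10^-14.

OCl- is the conjugate base of the weak acid HOCl.
Kb = Kw/Ka = 1.0×10^-14 / 2.8 × 10^-8 = 3.57 × 10^-7
Let x = [OH-] at equilibrium. Kb = x²/(0.419 − x).
Assume x ≪ 0.419: x ≈ √(3.57 × 10^-7 × 0.419) = 3.87 × 10^-4 M
Check: 0.092% ionized — well under 5%, approximation valid.
pOH = −log(3.87 × 10^-4) = 3.41; pH = 14.00 − 3.41 = 10.59

pH = 10.59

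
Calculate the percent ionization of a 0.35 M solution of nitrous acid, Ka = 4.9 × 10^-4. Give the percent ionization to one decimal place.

3.7%

HNO2 ⇌ NO2- + H+; let x = [H+] at equilibrium.
x ≈ √(Ka·C₀) = √(4.9 × 10^-4 × 0.35) = 1.31 × 10^-2 M
% ionization = x/C₀ × 100% = 1.31 × 10^-2/0.35 × 100% = 3.7%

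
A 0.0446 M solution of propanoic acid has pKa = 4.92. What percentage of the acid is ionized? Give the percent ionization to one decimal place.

CH3CH2COOH ⇌ CH3CH2COO- + H+; let x = [H+] at equilibrium.
Ka = 10^(−4.92) = 1.20 × 10^-5
x ≈ √(Ka·C₀) = √(1.20 × 10^-5 × 0.0446) = 7.32 × 10^-4 M
% ionization = x/C₀ × 100% = 7.32 × 10^-4/0.0446 × 100% = 1.6%

1.6%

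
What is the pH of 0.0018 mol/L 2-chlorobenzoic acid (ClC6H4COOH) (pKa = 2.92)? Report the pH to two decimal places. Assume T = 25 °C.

ClC6H4COOH ⇌ ClC6H4COO- + H+
Ka = 10^(−2.92) = 1.20 × 10^-3
Ka = [H+]²/(0.0018 − [H+]) = 1.20 × 10^-3
[H+] is not negligible relative to C₀; solve [H+]² + 0.0012·[H+] − 2.16e-06 = 0.
[H+] = (−Ka + √(Ka² + 4·Ka·C₀))/2 = 9.87 × 10^-4 M
pH = −log[H+] = −log(9.87 × 10^-4) = 3.01

pH = 3.01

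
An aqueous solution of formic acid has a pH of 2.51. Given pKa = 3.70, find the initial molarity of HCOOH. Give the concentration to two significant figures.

[H+] = 10^(-2.51) = 3.09 × 10^-3 M = x
Ka = 10^(−3.70) = 2.00 × 10^-4
Ka = x²/(C₀ − x) ⇒ C₀ = x + x²/Ka
C₀ = 3.09 × 10^-3 + (3.09 × 10^-3)²/(2.00 × 10^-4) = 5.08 × 10^-2 M

C₀ = 5.1 × 10^-2 M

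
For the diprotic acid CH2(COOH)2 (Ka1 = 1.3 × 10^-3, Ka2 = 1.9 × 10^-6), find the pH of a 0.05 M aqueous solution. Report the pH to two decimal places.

pH = 2.13

Since Ka1 ≫ Ka2, the first ionization dominates [H+].
Ka1 = x²/(0.05 − x) = 1.3 × 10^-3
Solving the quadratic: x = (−Ka1 + √(Ka1² + 4·Ka1·C₀))/2 = 7.44 × 10^-3 M
pH = −log(7.44 × 10^-3) = 2.13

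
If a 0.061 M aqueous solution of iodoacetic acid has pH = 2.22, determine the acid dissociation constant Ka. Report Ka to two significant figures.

Ka = 6.6 × 10^-4

[H+] = 10^(-2.22) = 6.03 × 10^-3 M
At equilibrium [HA] = 0.061 − 6.03 × 10^-3 = 5.50 × 10^-2 M
Ka = [H+][A-]/[HA] = (6.03 × 10^-3)² / 5.50 × 10^-2 = 6.6 × 10^-4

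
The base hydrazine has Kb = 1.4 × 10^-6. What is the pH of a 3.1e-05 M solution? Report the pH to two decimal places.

N2H4 + H2O ⇌ N2H5+ + OH-
Let x = [OH-] at equilibrium. Kb = x²/(3.1e-05 − x).
The 5% rule fails; solving x² + Kb·x − Kb·C₀ = 0 exactly:
x = (−Kb + √(Kb² + 4·Kb·C₀))/2 = 5.92 × 10^-6 M
pOH = 5.23, so pH = 14.00 − pOH = 8.77

pH = 8.77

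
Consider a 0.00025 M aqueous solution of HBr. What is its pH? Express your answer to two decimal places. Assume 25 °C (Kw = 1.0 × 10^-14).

HBr is a strong acid and dissociates completely, so [H+] = 0.00025 M.
pH = -log(0.00025) = 3.60

pH = 3.60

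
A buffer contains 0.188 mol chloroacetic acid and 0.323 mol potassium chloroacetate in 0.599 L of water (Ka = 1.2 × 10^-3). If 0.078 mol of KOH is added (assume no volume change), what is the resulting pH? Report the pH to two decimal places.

pH = 3.48

OH- converts ClCH2COOH to ClCH2COO-: ClCH2COOH → 0.11 mol, ClCH2COO- → 0.401 mol.
pKa = −log(1.2 × 10^-3) = 2.921
Henderson–Hasselbalch with mole ratio 0.401/0.11: pH = 2.921 + (+0.562)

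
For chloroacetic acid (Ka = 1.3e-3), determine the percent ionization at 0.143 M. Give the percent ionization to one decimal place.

ClCH2COOH ⇌ ClCH2COO- + H+; let x = [H+] at equilibrium.
Solve x² + 0.0013x − 0.000186 = 0 → x = 1.30 × 10^-2 M
% ionization = x/C₀ × 100% = 1.30 × 10^-2/0.143 × 100% = 9.1%

9.1%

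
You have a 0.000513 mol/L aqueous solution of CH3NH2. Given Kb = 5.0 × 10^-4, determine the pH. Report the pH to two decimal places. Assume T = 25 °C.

pH = 10.50

CH3NH2 + H2O ⇌ CH3NH3+ + OH-
From the ICE table, Kb = [OH-]²/(0.000513 − [OH-]) = 5.0 × 10^-4.
The 5% rule fails; solving [OH-]² + Kb·[OH-] − Kb·C₀ = 0 exactly:
[OH-] = (−Kb + √(Kb² + 4·Kb·C₀))/2 = 3.15 × 10^-4 M
pOH = 3.50, so pH = 14.00 − pOH = 10.50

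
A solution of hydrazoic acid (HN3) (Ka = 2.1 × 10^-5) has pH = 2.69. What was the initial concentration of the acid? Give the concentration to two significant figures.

C₀ = 2.0 × 10^-1 M

[H+] = 10^(-2.69) = 2.04 × 10^-3 M = x
Ka = x²/(C₀ − x) ⇒ C₀ = x + x²/Ka
C₀ = 2.04 × 10^-3 + (2.04 × 10^-3)²/(2.1 × 10^-5) = 2.00 × 10^-1 M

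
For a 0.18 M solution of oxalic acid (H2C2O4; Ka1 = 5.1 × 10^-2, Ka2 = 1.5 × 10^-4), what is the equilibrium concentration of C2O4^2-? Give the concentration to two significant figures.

First ionization gives [H+] ≈ [HC2O4-] = 7.36 × 10^-2 M.
Second step: Ka2 = [H+][C2O4^2-]/[HC2O4-] ≈ [C2O4^2-] (since [H+] ≈ [HC2O4-]).
So [C2O4^2-] ≈ Ka2.

1.5 × 10^-4 M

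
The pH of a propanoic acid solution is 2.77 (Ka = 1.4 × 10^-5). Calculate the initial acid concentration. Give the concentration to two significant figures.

[H+] = 10^(-2.77) = 1.70 × 10^-3 M = x
Ka = x²/(C₀ − x) ⇒ C₀ = x + x²/Ka
C₀ = 1.70 × 10^-3 + (1.70 × 10^-3)²/(1.4 × 10^-5) = 2.08 × 10^-1 M

C₀ = 2.1 × 10^-1 M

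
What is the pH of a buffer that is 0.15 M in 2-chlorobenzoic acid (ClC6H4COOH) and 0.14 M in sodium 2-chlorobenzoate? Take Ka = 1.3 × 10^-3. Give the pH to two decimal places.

pH = 2.86

pKa = −log(1.3 × 10^-3) = 2.886
pH = pKa + log([A⁻]/[HA]) = 2.886 + log(0.14/0.15)
pH = 2.886 + (-0.030) = 2.86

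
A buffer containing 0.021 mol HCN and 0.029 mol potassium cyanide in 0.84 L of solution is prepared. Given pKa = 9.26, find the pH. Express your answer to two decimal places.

pH = 9.40

Henderson–Hasselbalch: pH = pKa + log([CN-]/[HCN]) = 9.26 + log(0.029/0.021)
pH = 9.26 + (+0.140) = 9.40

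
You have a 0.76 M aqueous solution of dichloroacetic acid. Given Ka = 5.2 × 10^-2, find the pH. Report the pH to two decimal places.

pH = 0.76

Cl2CHCOOH ⇌ Cl2CHCOO- + H+
Ka = [H+]²/(0.76 − [H+]) = 5.2 × 10^-2
[H+] is not negligible relative to C₀; solve [H+]² + 0.052·[H+] − 0.0395 = 0.
[H+] = (−Ka + √(Ka² + 4·Ka·C₀))/2 = 1.74 × 10^-1 M
pH = −log[H+] = −log(1.74 × 10^-1) = 0.76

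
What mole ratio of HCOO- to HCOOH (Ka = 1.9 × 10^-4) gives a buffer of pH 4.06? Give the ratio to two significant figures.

pKa = -log(1.9 × 10^-4) = 3.721
pH = pKa + log(r) ⇒ log(r) = 4.06 − 3.721 = +0.339
r = [HCOO-]/[HCOOH] = 10^(+0.339) = 2.18

ratio = 2.2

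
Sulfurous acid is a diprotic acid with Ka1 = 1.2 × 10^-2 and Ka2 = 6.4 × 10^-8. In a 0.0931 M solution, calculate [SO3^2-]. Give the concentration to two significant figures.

First ionization gives [H+] ≈ [HSO3-] = 2.80 × 10^-2 M.
Second step: Ka2 = [H+][SO3^2-]/[HSO3-] ≈ [SO3^2-] (since [H+] ≈ [HSO3-]).
So [SO3^2-] ≈ Ka2.

6.4 × 10^-8 M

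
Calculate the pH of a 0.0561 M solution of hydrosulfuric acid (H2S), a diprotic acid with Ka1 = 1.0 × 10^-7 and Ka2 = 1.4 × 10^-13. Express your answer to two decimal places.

Ka1 ≫ Ka2, so treat the first dissociation as the only significant source of H+.
Ka1 = x²/(0.0561 − x) = 1.0 × 10^-7
x ≈ √(1.0 × 10^-7 × 0.0561) = 7.49 × 10^-5 M
pH = −log(7.49 × 10^-5) = 4.13

pH = 4.13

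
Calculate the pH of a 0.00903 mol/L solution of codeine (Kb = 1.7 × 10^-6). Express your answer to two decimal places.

C18H21NO3 + H2O ⇌ C18H22NO3+ + OH-
Kb = x²/(0.00903 − x) = 1.7 × 10^-6
Neglecting x in the denominator: x = √(1.7 × 10^-6 × 0.00903) = 1.24 × 10^-4 M
(x/C₀ = 1.4% < 5%, so the approximation holds.)
pOH = 3.91, so pH = 14.00 − pOH = 10.09

pH = 10.09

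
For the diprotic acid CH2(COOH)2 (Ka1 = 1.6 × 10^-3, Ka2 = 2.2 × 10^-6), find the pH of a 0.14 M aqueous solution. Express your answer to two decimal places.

Since Ka1 ≫ Ka2, the first ionization dominates [H+].
Ka1 = x²/(0.14 − x) = 1.6 × 10^-3
Solving the quadratic: x = (−Ka1 + √(Ka1² + 4·Ka1·C₀))/2 = 1.42 × 10^-2 M
pH = −log(1.42 × 10^-2) = 1.85

pH = 1.85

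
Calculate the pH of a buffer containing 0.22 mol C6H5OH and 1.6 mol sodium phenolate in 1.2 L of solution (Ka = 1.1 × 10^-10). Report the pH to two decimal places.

pKa = −log(1.1 × 10^-10) = 9.959
pH = pKa + log([A⁻]/[HA]) = 9.959 + log(1.6/0.22)
pH = 9.959 + (+0.862) = 10.82

pH = 10.82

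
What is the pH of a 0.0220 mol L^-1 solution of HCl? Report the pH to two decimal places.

HCl is a strong acid and dissociates completely, so [H+] = 0.0220 M.
pH = -log(0.022) = 1.66

pH = 1.66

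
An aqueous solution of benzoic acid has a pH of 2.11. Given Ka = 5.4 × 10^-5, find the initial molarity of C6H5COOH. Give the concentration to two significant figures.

C₀ = 1.1 M

[H+] = 10^(-2.11) = 7.76 × 10^-3 M = x
Ka = x²/(C₀ − x) ⇒ C₀ = x + x²/Ka
C₀ = 7.76 × 10^-3 + (7.76 × 10^-3)²/(5.4 × 10^-5) = 1.12 M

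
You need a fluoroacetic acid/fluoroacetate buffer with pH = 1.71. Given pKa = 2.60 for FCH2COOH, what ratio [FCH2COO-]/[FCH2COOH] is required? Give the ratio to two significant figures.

ratio = 0.13

pH = pKa + log(r) ⇒ log(r) = 1.71 − 2.60 = -0.89
r = [FCH2COO-]/[FCH2COOH] = 10^(-0.89) = 0.129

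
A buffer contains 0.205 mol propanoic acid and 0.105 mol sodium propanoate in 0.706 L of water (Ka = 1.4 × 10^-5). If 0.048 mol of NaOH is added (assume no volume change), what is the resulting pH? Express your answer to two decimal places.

OH- converts CH3CH2COOH to CH3CH2COO-: CH3CH2COOH → 0.157 mol, CH3CH2COO- → 0.153 mol.
pKa = −log(1.4 × 10^-5) = 4.854
pH = pKa + log([A⁻]/[HA]) = 4.854 + log(0.153/0.157) = 4.854 -0.011

pH = 4.84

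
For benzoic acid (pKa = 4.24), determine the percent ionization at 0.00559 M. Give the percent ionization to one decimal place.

9.6%

C6H5COOH ⇌ C6H5COO- + H+; let x = [H+] at equilibrium.
Ka = 10^(−4.24) = 5.75 × 10^-5
Ka = x²/(C₀ − x); solving the quadratic gives x = 5.39 × 10^-4 M.
Fraction ionized = 5.39 × 10^-4 / 0.00559 = 0.0964 → 9.6%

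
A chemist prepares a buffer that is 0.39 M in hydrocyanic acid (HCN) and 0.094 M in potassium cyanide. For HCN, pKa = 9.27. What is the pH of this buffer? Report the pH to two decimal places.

pH = 8.65

Henderson–Hasselbalch: pH = pKa + log([CN-]/[HCN]) = 9.27 + log(0.094/0.39)
pH = 9.27 + (-0.618) = 8.65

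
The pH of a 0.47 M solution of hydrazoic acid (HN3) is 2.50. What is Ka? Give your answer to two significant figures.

[H+] = 10^(-2.50) = 3.16 × 10^-3 M
At equilibrium [HA] = 0.47 − 3.16 × 10^-3 = 4.67 × 10^-1 M
Ka = [H+][A-]/[HA] = (3.16 × 10^-3)² / 4.67 × 10^-1 = 2.1 × 10^-5

Ka = 2.1 × 10^-5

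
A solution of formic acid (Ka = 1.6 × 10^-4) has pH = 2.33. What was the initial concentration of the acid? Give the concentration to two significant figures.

[H+] = 10^(-2.33) = 4.68 × 10^-3 M = x
Ka = x²/(C₀ − x) ⇒ C₀ = x + x²/Ka
C₀ = 4.68 × 10^-3 + (4.68 × 10^-3)²/(1.6 × 10^-4) = 1.42 × 10^-1 M

C₀ = 1.4 × 10^-1 M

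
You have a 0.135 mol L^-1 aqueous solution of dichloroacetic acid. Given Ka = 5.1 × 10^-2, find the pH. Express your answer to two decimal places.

pH = 1.21

Cl2CHCOOH ⇌ Cl2CHCOO- + H+
From the ICE table, Ka = [H+]²/(0.135 − [H+]) = 5.1 × 10^-2.
[H+] is not negligible relative to C₀; solve [H+]² + 0.051·[H+] − 0.00688 = 0.
[H+] = (−Ka + √(Ka² + 4·Ka·C₀))/2 = 6.13 × 10^-2 M
pH = −log(6.13 × 10^-2) = 1.21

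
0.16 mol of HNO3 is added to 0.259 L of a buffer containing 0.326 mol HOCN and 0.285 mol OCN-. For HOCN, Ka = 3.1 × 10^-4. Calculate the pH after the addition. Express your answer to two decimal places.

After neutralization: n(HOCN) = 0.486 mol, n(OCN-) = 0.125 mol.
pKa = −log(3.1 × 10^-4) = 3.509
pH = pKa + log([A⁻]/[HA]) = 3.509 + log(0.125/0.486) = 3.509 -0.590

pH = 2.92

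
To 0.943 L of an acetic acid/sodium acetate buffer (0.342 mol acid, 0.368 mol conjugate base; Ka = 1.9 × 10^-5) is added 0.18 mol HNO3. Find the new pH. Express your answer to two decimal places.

Added H+ converts CH3COO- to CH3COOH: CH3COOH → 0.522 mol, CH3COO- → 0.188 mol.
pKa = −log(1.9 × 10^-5) = 4.721
pH = pKa + log(n_CH3COO-/n_CH3COOH) = 4.721 + log(0.188/0.522) = 4.721 + (-0.444)

pH = 4.28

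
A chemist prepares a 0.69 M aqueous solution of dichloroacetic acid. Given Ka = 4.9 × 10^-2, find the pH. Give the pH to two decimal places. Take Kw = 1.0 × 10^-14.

Cl2CHCOOH ⇌ Cl2CHCOO- + H+
From the ICE table, Ka = x²/(0.69 − x) = 4.9 × 10^-2.
x is not negligible relative to C₀; solve x² + 0.049·x − 0.0338 = 0.
x = [−0.049 + √(0.049² + 0.135)]/2 = 1.61 × 10^-1 M
pH = −log(1.61 × 10^-1) = 0.79

pH = 0.79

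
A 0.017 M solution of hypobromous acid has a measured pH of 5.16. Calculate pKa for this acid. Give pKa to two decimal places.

pKa = 8.55

[H+] = 10^(-5.16) = 6.92 × 10^-6 M
At equilibrium [HA] = 0.017 − 6.92 × 10^-6 = 1.70 × 10^-2 M
Ka = [H+][A-]/[HA] = (6.92 × 10^-6)² / 1.70 × 10^-2 = 2.82 × 10^-9
pKa = -log(2.82 × 10^-9) = 8.55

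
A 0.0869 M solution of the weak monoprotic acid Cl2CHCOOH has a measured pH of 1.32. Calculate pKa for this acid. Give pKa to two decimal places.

pKa = 1.23

[H+] = 10^(-1.32) = 4.79 × 10^-2 M
At equilibrium [HA] = 0.0869 − 4.79 × 10^-2 = 3.90 × 10^-2 M
Ka = [H+][A-]/[HA] = (4.79 × 10^-2)² / 3.90 × 10^-2 = 5.88 × 10^-2
pKa = -log(5.88 × 10^-2) = 1.23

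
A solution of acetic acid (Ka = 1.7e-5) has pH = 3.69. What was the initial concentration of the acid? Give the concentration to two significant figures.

[H+] = 10^(-3.69) = 2.04 × 10^-4 M = x
Ka = x²/(C₀ − x) ⇒ C₀ = x + x²/Ka
C₀ = 2.04 × 10^-4 + (2.04 × 10^-4)²/(1.7 × 10^-5) = 2.65 × 10^-3 M

C₀ = 2.7 × 10^-3 M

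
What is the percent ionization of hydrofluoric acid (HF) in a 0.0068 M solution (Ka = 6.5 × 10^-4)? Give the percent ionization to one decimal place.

26.5%

HF ⇌ F- + H+; let x = [H+] at equilibrium.
Solve x² + 0.00065x − 4.42e-06 = 0 → x = 1.80 × 10^-3 M
% ionization = x/C₀ × 100% = 1.80 × 10^-3/0.0068 × 100% = 26.5%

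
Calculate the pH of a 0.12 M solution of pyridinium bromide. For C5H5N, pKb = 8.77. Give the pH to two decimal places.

pH = 3.08

C5H5NH+ is the conjugate acid of the weak base C5H5N.
Kb = 10^(−8.77) = 1.70 × 10^-9
Ka = Kw/Kb = 1.0×10^-14 / 1.70 × 10^-9 = 5.88 × 10^-6
Let x = [H+] at equilibrium. Ka = x²/(0.12 − x).
Assume x ≪ 0.12: x ≈ √(5.88 × 10^-6 × 0.12) = 8.40 × 10^-4 M
(x/C₀ = 0.7% < 5%, so the approximation holds.)
pH = −log(8.40 × 10^-4) = 3.08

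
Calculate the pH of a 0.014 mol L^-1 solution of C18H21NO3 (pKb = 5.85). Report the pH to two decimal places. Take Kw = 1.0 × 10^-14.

pH = 10.15

C18H21NO3 + H2O ⇌ C18H22NO3+ + OH-
Kb = 10^(−5.85) = 1.41 × 10^-6
From the ICE table, Kb = x²/(0.014 − x) = 1.41 × 10^-6.
Assume x ≪ 0.014: x ≈ √(1.41 × 10^-6 × 0.014) = 1.40 × 10^-4 M
pOH = −log(1.40 × 10^-4) = 3.85; pH = 14.00 − 3.85 = 10.15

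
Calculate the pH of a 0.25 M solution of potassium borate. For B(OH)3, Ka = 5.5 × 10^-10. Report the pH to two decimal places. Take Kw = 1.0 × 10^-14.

B(OH)4- is the conjugate base of the weak acid B(OH)3.
Kb = Kw/Ka = 1.0×10^-14 / 5.5 × 10^-10 = 1.82 × 10^-5
Kb = [OH-]²/(0.25 − [OH-]) = 1.82 × 10^-5
Since Kb ≪ C₀, [OH-] ≈ √(Kb·C₀) = 2.13 × 10^-3 M.
Check: 0.85% ionized — well under 5%, approximation valid.
pOH = −log(2.13 × 10^-3) = 2.67; pH = 14.00 − 2.67 = 11.33

pH = 11.33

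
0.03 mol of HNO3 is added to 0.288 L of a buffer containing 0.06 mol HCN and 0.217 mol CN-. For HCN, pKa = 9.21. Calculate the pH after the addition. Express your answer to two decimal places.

Added H+ converts CN- to HCN: HCN → 0.09 mol, CN- → 0.187 mol.
pH = pKa + log(n_CN-/n_HCN) = 9.21 + log(0.187/0.09) = 9.21 + (+0.318)

pH = 9.53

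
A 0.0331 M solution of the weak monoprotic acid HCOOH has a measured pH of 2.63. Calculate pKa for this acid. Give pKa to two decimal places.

pKa = 3.75

[H+] = 10^(-2.63) = 2.34 × 10^-3 M
At equilibrium [HA] = 0.0331 − 2.34 × 10^-3 = 3.08 × 10^-2 M
Ka = [H+][A-]/[HA] = (2.34 × 10^-3)² / 3.08 × 10^-2 = 1.78 × 10^-4
pKa = -log(1.78 × 10^-4) = 3.75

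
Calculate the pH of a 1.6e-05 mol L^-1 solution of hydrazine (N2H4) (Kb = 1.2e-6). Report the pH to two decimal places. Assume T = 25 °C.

pH = 8.58

N2H4 + H2O ⇌ N2H5+ + OH-
Kb = x²/(1.6e-05 − x) = 1.2 × 10^-6
Here C₀/Kb ≈ 13.3, so the small-x approximation fails. Use the quadratic:
x = (−Kb + √(Kb² + 4·Kb·C₀))/2 = 3.82 × 10^-6 M
pOH = −log(3.82 × 10^-6) = 5.42; pH = 14.00 − 5.42 = 8.58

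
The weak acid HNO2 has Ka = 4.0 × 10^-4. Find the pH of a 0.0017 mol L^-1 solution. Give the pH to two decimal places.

HNO2 ⇌ NO2- + H+
Ka = [H+]²/(0.0017 − [H+]) = 4.0 × 10^-4
[H+] is not negligible relative to C₀; solve [H+]² + 0.0004·[H+] − 6.8e-07 = 0.
[H+] = (−Ka + √(Ka² + 4·Ka·C₀))/2 = 6.49 × 10^-4 M
pH = −log[H+] = −log(6.49 × 10^-4) = 3.19

pH = 3.19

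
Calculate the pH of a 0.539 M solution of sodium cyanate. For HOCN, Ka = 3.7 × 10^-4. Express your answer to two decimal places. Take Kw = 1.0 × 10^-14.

OCN- is the conjugate base of the weak acid HOCN.
Kb = Kw/Ka = 1.0×10^-14 / 3.7 × 10^-4 = 2.70 × 10^-11
Let x = [OH-] at equilibrium. Kb = x²/(0.539 − x).
Since Kb ≪ C₀, x ≈ √(Kb·C₀) = 3.81 × 10^-6 M.
Check: 0.00071% ionized — well under 5%, approximation valid.
pOH = 5.42, so pH = 14.00 − pOH = 8.58

pH = 8.58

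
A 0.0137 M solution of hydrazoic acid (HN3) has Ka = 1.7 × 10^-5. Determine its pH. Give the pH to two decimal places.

HN3 ⇌ N3- + H+
Ka = [H+]²/(0.0137 − [H+]) = 1.7 × 10^-5
Assume [H+] ≪ 0.0137: [H+] ≈ √(1.7 × 10^-5 × 0.0137) = 4.83 × 10^-4 M
([H+]/C₀ = 3.5% < 5%, so the approximation holds.)
pH = −log(4.83 × 10^-4) = 3.32

pH = 3.32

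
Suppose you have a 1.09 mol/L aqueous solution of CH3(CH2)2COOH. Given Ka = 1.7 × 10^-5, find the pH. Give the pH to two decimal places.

pH = 2.37

CH3(CH2)2COOH ⇌ CH3(CH2)2COO- + H+
Ka = x²/(1.09 − x) = 1.7 × 10^-5
Assume x ≪ 1.09: x ≈ √(1.7 × 10^-5 × 1.09) = 4.30 × 10^-3 M
pH = −log[H+] = −log(4.30 × 10^-3) = 2.37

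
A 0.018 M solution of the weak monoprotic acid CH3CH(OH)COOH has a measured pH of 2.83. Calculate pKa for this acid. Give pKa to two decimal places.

pKa = 3.88

[H+] = 10^(-2.83) = 1.48 × 10^-3 M
At equilibrium [HA] = 0.018 − 1.48 × 10^-3 = 1.65 × 10^-2 M
Ka = [H+][A-]/[HA] = (1.48 × 10^-3)² / 1.65 × 10^-2 = 1.33 × 10^-4
pKa = -log(1.33 × 10^-4) = 3.88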